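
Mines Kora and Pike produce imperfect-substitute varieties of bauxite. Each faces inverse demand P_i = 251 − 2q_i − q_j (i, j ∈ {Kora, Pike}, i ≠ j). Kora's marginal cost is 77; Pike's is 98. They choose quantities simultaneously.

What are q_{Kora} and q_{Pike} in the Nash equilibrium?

Mine Kora's profit: π = q_{Kora}(251 − 2q_{Kora} − q_{Pike}) − 77q_{Kora}.
∂π/∂q_{Kora} = 174 − 4q_{Kora} − q_{Pike} = 0 ⇒ q_{Kora} = 43.5 − 0.25q_{Pike}.
Similarly q_{Pike} = 38.25 − 0.25q_{Kora}.
Solving the two reaction functions simultaneously: (1 − (−0.25)(−0.25))q_{Kora} = 43.5 − 0.25·38.25, so 0.9375q_{Kora} = 33.9375 and q_{Kora} = 36.2.
Then q_{Pike} = 38.25 − 0.25·36.2 = 29.2.

36.2, 29.2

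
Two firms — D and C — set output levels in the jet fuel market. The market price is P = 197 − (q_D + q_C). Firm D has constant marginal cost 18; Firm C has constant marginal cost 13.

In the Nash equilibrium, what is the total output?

Firm D's profit: π = q_D(197 − (q_D + q_C)) − 18q_D.
∂π/∂q_D = 179 − 2q_D − q_C = 0, so q_D = 89.5 − 0.5q_C.
By the same steps for C: q_C = 92 − 0.5q_D.
Substituting the second reaction function into the first: q_D = 89.5 − 0.5(92 − 0.5q_D), which gives 0.75q_D = 43.5 ⇒ q_D = 58.
Then q_C = 92 − 0.5·58 = 63.
Total output: 58 + 63 = 121.

121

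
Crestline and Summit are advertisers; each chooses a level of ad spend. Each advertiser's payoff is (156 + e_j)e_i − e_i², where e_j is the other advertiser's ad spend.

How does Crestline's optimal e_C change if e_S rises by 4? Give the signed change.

Crestline's payoff is (156 + e_S)e_C − e_C².
∂π/∂e_C = 156 + e_S − 2e_C = 0, so e_C = 78 + 0.5e_S.
The reaction-function slope is 0.5, so a 4-unit rise in e_S moves e_C by 0.5 × 4 = 2. Crestline's best response rises — the actions are strategic complements.

2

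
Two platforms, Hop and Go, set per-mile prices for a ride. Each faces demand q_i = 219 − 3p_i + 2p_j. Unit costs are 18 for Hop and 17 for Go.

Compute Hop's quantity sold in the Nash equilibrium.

Hop's profit: π = (p_{Hop} − 18)(219 − 3p_{Hop} + 2p_{Go}).
∂π/∂p_{Hop} = 273 − 6p_{Hop} + 2p_{Go} = 0 ⇒ p_{Hop} = 45.5 + (1/3)p_{Go}.
Similarly p_{Go} = 45 + (1/3)p_{Hop}.
Solving the two reaction functions simultaneously: (1 − (1/3)(1/3))p_{Hop} = 45.5 + (1/3)·45, so (8/9)p_{Hop} = 60.5 and p_{Hop} = 68.0625.
Then p_{Go} = 45 + (1/3)·68.0625 = 67.6875.
q_{Hop} = 219 − 3·68.0625 + 2·67.6875 = 150.1875.

150.1875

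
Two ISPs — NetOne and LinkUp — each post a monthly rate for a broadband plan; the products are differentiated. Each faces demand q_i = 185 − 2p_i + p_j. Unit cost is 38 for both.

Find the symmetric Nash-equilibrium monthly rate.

87

NetOne's profit: π = (p_{NetOne} − 38)(185 − 2p_{NetOne} + p_{LinkUp}).
∂π/∂p_{NetOne} = 261 − 4p_{NetOne} + p_{LinkUp} = 0 ⇒ p_{NetOne} = 65.25 + 0.25p_{LinkUp}.
By symmetry p_{LinkUp} = p_{NetOne}; substituting into the reaction function, 0.75p_{NetOne} = 65.25 and p_{NetOne} = 87.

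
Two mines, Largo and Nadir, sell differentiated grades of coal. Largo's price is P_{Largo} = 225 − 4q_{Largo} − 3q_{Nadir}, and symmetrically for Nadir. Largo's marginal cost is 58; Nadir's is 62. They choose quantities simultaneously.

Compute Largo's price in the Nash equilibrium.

119.6

Mine Largo's profit: π = q_{Largo}(225 − 4q_{Largo} − 3q_{Nadir}) − 58q_{Largo}.
∂π/∂q_{Largo} = 167 − 8q_{Largo} − 3q_{Nadir} = 0 ⇒ q_{Largo} = 20.875 − 0.375q_{Nadir}.
Similarly q_{Nadir} = 20.375 − 0.375q_{Largo}.
Substituting the second reaction function into the first: q_{Largo} = 20.875 − 0.375(20.375 − 0.375q_{Largo}), which gives (55/64)q_{Largo} = 847/64 ⇒ q_{Largo} = 15.4.
Then q_{Nadir} = 20.375 − 0.375·15.4 = 14.6.
P_{Largo} = 225 − 4·15.4 − 3·14.6 = 119.6.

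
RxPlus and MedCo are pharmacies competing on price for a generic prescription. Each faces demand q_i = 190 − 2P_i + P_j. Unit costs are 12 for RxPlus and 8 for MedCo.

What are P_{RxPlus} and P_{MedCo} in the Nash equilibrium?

70.8, 69.2

RxPlus's profit: π = (P_{RxPlus} − 12)(190 − 2P_{RxPlus} + P_{MedCo}).
∂π/∂P_{RxPlus} = 214 − 4P_{RxPlus} + P_{MedCo} = 0 ⇒ P_{RxPlus} = 53.5 + 0.25P_{MedCo}.
Similarly P_{MedCo} = 51.5 + 0.25P_{RxPlus}.
Plugging P_{MedCo} into RxPlus's best response: P_{RxPlus} = 53.5 + 0.25(51.5 + 0.25P_{RxPlus}) ⇒ 0.9375P_{RxPlus} = 66.375, so P_{RxPlus} = 70.8.
Then P_{MedCo} = 51.5 + 0.25·70.8 = 69.2.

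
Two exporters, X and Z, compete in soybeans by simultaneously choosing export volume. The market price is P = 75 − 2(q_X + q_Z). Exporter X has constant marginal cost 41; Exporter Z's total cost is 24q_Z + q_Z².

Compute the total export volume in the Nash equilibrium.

11.9

Exporter X's profit: π = q_X(75 − 2(q_X + q_Z)) − 41q_X.
∂π/∂q_X = 34 − 4q_X − 2q_Z = 0, so q_X = 8.5 − 0.5q_Z.
For Z: ∂π/∂q_Z = 51 − 6q_Z − 2q_X = 0 ⇒ q_Z = 8.5 − (1/3)q_X.
Substituting the second reaction function into the first: q_X = 8.5 − 0.5(8.5 − (1/3)q_X), which gives (5/6)q_X = 4.25 ⇒ q_X = 5.1.
Then q_Z = 8.5 − (1/3)·5.1 = 6.8.
Total export volume: 5.1 + 6.8 = 11.9.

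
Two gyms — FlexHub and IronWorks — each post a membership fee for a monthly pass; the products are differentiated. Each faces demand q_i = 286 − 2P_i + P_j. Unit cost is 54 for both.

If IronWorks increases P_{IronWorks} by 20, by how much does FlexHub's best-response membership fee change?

FlexHub's profit: π = (P_{FlexHub} − 54)(286 − 2P_{FlexHub} + P_{IronWorks}).
∂π/∂P_{FlexHub} = 394 − 4P_{FlexHub} + P_{IronWorks} = 0 ⇒ P_{FlexHub} = 98.5 + 0.25P_{IronWorks}.
The reaction-function slope is 0.25, so a 20-unit rise in P_{IronWorks} moves P_{FlexHub} by 0.25 × 20 = 5. FlexHub's best response rises — the actions are strategic complements.

5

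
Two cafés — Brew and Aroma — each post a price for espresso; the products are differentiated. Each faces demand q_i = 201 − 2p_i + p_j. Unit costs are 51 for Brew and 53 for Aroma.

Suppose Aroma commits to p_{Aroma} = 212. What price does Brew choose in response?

Brew's profit: π = (p_{Brew} − 51)(201 − 2p_{Brew} + p_{Aroma}).
∂π/∂p_{Brew} = 303 − 4p_{Brew} + p_{Aroma} = 0 ⇒ p_{Brew} = 75.75 + 0.25p_{Aroma}.
At p_{Aroma} = 212: p_{Brew} = 75.75 + 0.25·212 = 128.75.

128.75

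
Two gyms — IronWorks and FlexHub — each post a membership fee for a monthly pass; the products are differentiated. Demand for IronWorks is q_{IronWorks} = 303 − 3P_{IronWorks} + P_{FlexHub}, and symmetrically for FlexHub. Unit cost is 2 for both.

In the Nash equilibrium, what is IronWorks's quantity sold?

179.4

IronWorks's profit: π = (P_{IronWorks} − 2)(303 − 3P_{IronWorks} + P_{FlexHub}).
∂π/∂P_{IronWorks} = 309 − 6P_{IronWorks} + P_{FlexHub} = 0 ⇒ P_{IronWorks} = 51.5 + (1/6)P_{FlexHub}.
The game is symmetric, so in equilibrium P_{FlexHub} = P_{IronWorks}: the reaction function gives (5/6)P_{IronWorks} = 51.5, hence P_{IronWorks} = 61.8.
q_{IronWorks} = 303 − 3·61.8 + 61.8 = 179.4.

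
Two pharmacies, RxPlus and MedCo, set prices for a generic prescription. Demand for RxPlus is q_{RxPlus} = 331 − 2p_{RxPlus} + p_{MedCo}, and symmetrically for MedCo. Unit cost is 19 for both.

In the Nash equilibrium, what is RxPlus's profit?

RxPlus's profit: π = (p_{RxPlus} − 19)(331 − 2p_{RxPlus} + p_{MedCo}).
∂π/∂p_{RxPlus} = 369 − 4p_{RxPlus} + p_{MedCo} = 0 ⇒ p_{RxPlus} = 92.25 + 0.25p_{MedCo}.
By symmetry p_{MedCo} = p_{RxPlus}; substituting into the reaction function, 0.75p_{RxPlus} = 92.25 and p_{RxPlus} = 123.
q_{RxPlus} = 331 − 2·123 + 123 = 208.
Profit = (123 − 19)·208 = 21632.

21632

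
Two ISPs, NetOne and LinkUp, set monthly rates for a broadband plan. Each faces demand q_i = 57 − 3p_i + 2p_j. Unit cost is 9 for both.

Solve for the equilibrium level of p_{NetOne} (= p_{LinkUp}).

NetOne's profit: π = (p_{NetOne} − 9)(57 − 3p_{NetOne} + 2p_{LinkUp}).
∂π/∂p_{NetOne} = 84 − 6p_{NetOne} + 2p_{LinkUp} = 0 ⇒ p_{NetOne} = 14 + (1/3)p_{LinkUp}.
The game is symmetric, so in equilibrium p_{LinkUp} = p_{NetOne}: the reaction function gives (2/3)p_{NetOne} = 14, hence p_{NetOne} = 21.

21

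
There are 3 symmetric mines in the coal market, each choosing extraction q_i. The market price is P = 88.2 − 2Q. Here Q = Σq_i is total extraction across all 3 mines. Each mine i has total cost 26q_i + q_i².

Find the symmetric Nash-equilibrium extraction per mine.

A representative mine's profit is π_i = q_i(88.2 − 2Q) − 26q_i − q_i², with Q = q_i + Σ_{j≠i} q_j.
First-order condition: 62.2 − 6q_i − 2Σ_{j≠i} q_j = 0.
Imposing symmetry (q_j = q for all j) turns Σ_{j≠i} q_j into 2q, so 62.2 = 10q and q = 6.22.

6.22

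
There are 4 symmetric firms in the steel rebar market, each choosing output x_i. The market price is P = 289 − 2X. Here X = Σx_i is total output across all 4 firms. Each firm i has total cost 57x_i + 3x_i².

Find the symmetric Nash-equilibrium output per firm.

14.5

A representative firm's profit is π_i = x_i(289 − 2X) − 57x_i − 3x_i², with X = x_i + Σ_{j≠i} x_j.
First-order condition: 232 − 10x_i − 2Σ_{j≠i} x_j = 0.
In a symmetric equilibrium every firm chooses the same x, so Σ_{j≠i} x_j = 3x. The condition becomes 232 − 16x = 0, giving x = 232/16 = 14.5.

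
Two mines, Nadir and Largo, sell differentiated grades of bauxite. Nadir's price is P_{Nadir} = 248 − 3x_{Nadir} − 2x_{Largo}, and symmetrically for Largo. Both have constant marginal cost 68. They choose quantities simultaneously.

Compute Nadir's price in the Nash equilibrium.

135.5

Mine Nadir's profit: π = x_{Nadir}(248 − 3x_{Nadir} − 2x_{Largo}) − 68x_{Nadir}.
∂π/∂x_{Nadir} = 180 − 6x_{Nadir} − 2x_{Largo} = 0 ⇒ x_{Nadir} = 30 − (1/3)x_{Largo}.
Setting x_{Nadir} = x_{Largo} in the reaction function: x_{Nadir} = 30 − (1/3)x_{Nadir}, so x_{Nadir} = 30 / (4/3) = 22.5.
P_{Nadir} = 248 − 3·22.5 − 2·22.5 = 135.5.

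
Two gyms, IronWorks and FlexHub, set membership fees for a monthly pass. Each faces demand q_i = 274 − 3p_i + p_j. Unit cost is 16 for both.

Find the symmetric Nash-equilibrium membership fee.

IronWorks's profit: π = (p_{IronWorks} − 16)(274 − 3p_{IronWorks} + p_{FlexHub}).
∂π/∂p_{IronWorks} = 322 − 6p_{IronWorks} + p_{FlexHub} = 0 ⇒ p_{IronWorks} = 161/3 + (1/6)p_{FlexHub}.
By symmetry p_{FlexHub} = p_{IronWorks}; substituting into the reaction function, (5/6)p_{IronWorks} = 161/3 and p_{IronWorks} = 64.4.

64.4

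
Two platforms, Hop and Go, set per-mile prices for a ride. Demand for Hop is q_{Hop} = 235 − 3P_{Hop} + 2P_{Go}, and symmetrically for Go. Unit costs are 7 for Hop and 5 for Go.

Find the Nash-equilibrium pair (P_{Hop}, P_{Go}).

63.625, 62.875

Hop's profit: π = (P_{Hop} − 7)(235 − 3P_{Hop} + 2P_{Go}).
∂π/∂P_{Hop} = 256 − 6P_{Hop} + 2P_{Go} = 0 ⇒ P_{Hop} = 128/3 + (1/3)P_{Go}.
Similarly P_{Go} = 125/3 + (1/3)P_{Hop}.
Solving the two reaction functions simultaneously: (1 − (1/3)(1/3))P_{Hop} = 128/3 + (1/3)·(125/3), so (8/9)P_{Hop} = 509/9 and P_{Hop} = 63.625.
Then P_{Go} = 125/3 + (1/3)·63.625 = 62.875.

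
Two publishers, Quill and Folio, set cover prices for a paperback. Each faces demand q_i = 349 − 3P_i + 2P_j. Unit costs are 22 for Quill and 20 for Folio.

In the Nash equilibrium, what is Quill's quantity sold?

Quill's profit: π = (P_{Quill} − 22)(349 − 3P_{Quill} + 2P_{Folio}).
∂π/∂P_{Quill} = 415 − 6P_{Quill} + 2P_{Folio} = 0 ⇒ P_{Quill} = 415/6 + (1/3)P_{Folio}.
Similarly P_{Folio} = 409/6 + (1/3)P_{Quill}.
Solving the two reaction functions simultaneously: (1 − (1/3)(1/3))P_{Quill} = 415/6 + (1/3)·(409/6), so (8/9)P_{Quill} = 827/9 and P_{Quill} = 103.375.
Then P_{Folio} = 409/6 + (1/3)·103.375 = 102.625.
q_{Quill} = 349 − 3·103.375 + 2·102.625 = 244.125.

244.125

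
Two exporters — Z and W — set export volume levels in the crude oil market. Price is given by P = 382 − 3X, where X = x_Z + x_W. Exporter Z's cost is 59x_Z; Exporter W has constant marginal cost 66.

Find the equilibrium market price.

169

Exporter Z's profit: π = x_Z(382 − 3(x_Z + x_W)) − 59x_Z.
∂π/∂x_Z = 323 − 6x_Z − 3x_W = 0, so x_Z = 323/6 − 0.5x_W.
By the same steps for W: x_W = 158/3 − 0.5x_Z.
Plugging x_W into Z's best response: x_Z = 323/6 − 0.5(158/3 − 0.5x_Z) ⇒ 0.75x_Z = 27.5, so x_Z = 110/3.
Then x_W = 158/3 − 0.5·(110/3) = 103/3.
Equilibrium price: P = 382 − 3·71 = 169.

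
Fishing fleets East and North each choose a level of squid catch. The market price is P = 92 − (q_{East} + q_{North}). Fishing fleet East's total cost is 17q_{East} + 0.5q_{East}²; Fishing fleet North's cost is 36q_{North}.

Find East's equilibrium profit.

Fishing fleet East's profit: π = q_{East}(92 − (q_{East} + q_{North})) − 17q_{East} − 0.5q_{East}².
∂π/∂q_{East} = 75 − 3q_{East} − q_{North} = 0, so q_{East} = 25 − (1/3)q_{North}.
For North: ∂π/∂q_{North} = 56 − 2q_{North} − q_{East} = 0 ⇒ q_{North} = 28 − 0.5q_{East}.
Plugging q_{North} into East's best response: q_{East} = 25 − (1/3)(28 − 0.5q_{East}) ⇒ (5/6)q_{East} = 47/3, so q_{East} = 18.8.
Then q_{North} = 28 − 0.5·18.8 = 18.6.
Price P = 92 − 37.4 = 54.6.
East's profit: (54.6 − 17)·18.8 − 0.5(18.8)² = 530.16.

530.16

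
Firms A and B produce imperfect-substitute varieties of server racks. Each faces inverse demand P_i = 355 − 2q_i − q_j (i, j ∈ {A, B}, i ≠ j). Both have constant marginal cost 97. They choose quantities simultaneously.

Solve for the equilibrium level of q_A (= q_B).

Firm A's profit: π = q_A(355 − 2q_A − q_B) − 97q_A.
∂π/∂q_A = 258 − 4q_A − q_B = 0 ⇒ q_A = 64.5 − 0.25q_B.
By symmetry q_B = q_A; substituting into the reaction function, 1.25q_A = 64.5 and q_A = 51.6.

51.6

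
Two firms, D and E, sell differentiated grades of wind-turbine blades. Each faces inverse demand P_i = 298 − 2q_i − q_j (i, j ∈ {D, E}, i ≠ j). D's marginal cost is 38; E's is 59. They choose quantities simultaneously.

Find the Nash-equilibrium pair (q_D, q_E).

53.4, 46.4

Firm D's profit: π = q_D(298 − 2q_D − q_E) − 38q_D.
∂π/∂q_D = 260 − 4q_D − q_E = 0 ⇒ q_D = 65 − 0.25q_E.
Similarly q_E = 59.75 − 0.25q_D.
Plugging q_E into D's best response: q_D = 65 − 0.25(59.75 − 0.25q_D) ⇒ 0.9375q_D = 50.0625, so q_D = 53.4.
Then q_E = 59.75 − 0.25·53.4 = 46.4.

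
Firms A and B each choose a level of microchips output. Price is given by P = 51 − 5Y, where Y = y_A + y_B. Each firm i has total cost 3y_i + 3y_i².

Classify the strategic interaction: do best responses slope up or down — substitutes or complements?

strategic substitutes

Firm A's profit: π = y_A(51 − 5(y_A + y_B)) − 3y_A − 3y_A².
∂π/∂y_A = 48 − 16y_A − 5y_B = 0, so y_A = 3 − 0.3125y_B.
The best-response slope dy_A/dy_B = −0.3125 < 0: the reaction function is downward-sloping, so the choices are strategic substitutes.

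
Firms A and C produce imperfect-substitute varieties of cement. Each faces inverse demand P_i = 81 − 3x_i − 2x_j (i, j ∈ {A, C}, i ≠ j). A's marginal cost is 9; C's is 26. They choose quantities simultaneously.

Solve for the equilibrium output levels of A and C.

10.0625, 5.8125

Firm A's profit: π = x_A(81 − 3x_A − 2x_C) − 9x_A.
∂π/∂x_A = 72 − 6x_A − 2x_C = 0 ⇒ x_A = 12 − (1/3)x_C.
Similarly x_C = 55/6 − (1/3)x_A.
Plugging x_C into A's best response: x_A = 12 − (1/3)(55/6 − (1/3)x_A) ⇒ (8/9)x_A = 161/18, so x_A = 10.0625.
Then x_C = 55/6 − (1/3)·10.0625 = 5.8125.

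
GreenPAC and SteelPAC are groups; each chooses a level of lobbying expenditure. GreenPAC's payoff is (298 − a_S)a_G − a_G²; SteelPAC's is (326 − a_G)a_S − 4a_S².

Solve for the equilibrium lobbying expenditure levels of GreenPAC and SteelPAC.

Expanding GreenPAC's payoff: 298a_G − a_Sa_G − a_G².
∂π/∂a_G = 298 − a_S − 2a_G = 0, so a_G = 149 − 0.5a_S.
Likewise for SteelPAC: a_S = 40.75 − 0.125a_G.
Solving the two reaction functions simultaneously: (1 − (−0.5)(−0.125))a_G = 149 − 0.5·40.75, so 0.9375a_G = 128.625 and a_G = 137.2.
Then a_S = 40.75 − 0.125·137.2 = 23.6.

137.2, 23.6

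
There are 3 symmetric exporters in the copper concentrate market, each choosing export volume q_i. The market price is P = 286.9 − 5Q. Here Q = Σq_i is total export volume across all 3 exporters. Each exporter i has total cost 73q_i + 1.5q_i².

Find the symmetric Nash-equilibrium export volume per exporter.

9.3

A representative exporter's profit is π_i = q_i(286.9 − 5Q) − 73q_i − 1.5q_i², with Q = q_i + Σ_{j≠i} q_j.
First-order condition: 213.9 − 13q_i − 5Σ_{j≠i} q_j = 0.
With identical exporters, set every q_j = q: then 213.9 − 13q − 10q = 0, i.e. q = 213.9/23 = 9.3.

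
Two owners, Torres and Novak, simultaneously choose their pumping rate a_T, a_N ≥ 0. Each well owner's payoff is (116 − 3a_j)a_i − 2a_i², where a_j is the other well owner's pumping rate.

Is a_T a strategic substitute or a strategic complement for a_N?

Torres's payoff is (116 − 3a_N)a_T − 2a_T².
∂π/∂a_T = 116 − 3a_N − 4a_T = 0, so a_T = 29 − 0.75a_N.
The best-response slope da_T/da_N = −0.75 < 0: the reaction function is downward-sloping, so the choices are strategic substitutes.

strategic substitutes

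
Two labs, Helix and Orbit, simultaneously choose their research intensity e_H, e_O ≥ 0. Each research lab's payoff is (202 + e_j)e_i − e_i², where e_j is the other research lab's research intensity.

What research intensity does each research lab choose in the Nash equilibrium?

Helix's payoff is (202 + e_O)e_H − e_H².
∂π/∂e_H = 202 + e_O − 2e_H = 0, so e_H = 101 + 0.5e_O.
The game is symmetric, so in equilibrium e_O = e_H: the reaction function gives 0.5e_H = 101, hence e_H = 202.

202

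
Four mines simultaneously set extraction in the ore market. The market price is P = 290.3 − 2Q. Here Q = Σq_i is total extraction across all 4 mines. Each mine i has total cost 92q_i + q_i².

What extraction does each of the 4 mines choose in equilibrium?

16.525

A representative mine's profit is π_i = q_i(290.3 − 2Q) − 92q_i − q_i², with Q = q_i + Σ_{j≠i} q_j.
First-order condition: 198.3 − 6q_i − 2Σ_{j≠i} q_j = 0.
Imposing symmetry (q_j = q for all j) turns Σ_{j≠i} q_j into 3q, so 198.3 = 12q and q = 16.525.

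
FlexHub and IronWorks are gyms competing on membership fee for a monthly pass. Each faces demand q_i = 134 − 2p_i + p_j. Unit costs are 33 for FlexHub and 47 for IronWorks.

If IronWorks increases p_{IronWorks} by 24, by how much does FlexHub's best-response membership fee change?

FlexHub's profit: π = (p_{FlexHub} − 33)(134 − 2p_{FlexHub} + p_{IronWorks}).
∂π/∂p_{FlexHub} = 200 − 4p_{FlexHub} + p_{IronWorks} = 0 ⇒ p_{FlexHub} = 50 + 0.25p_{IronWorks}.
The reaction-function slope is 0.25, so a 24-unit rise in p_{IronWorks} moves p_{FlexHub} by 0.25 × 24 = 6. FlexHub's best response rises — the actions are strategic complements.

6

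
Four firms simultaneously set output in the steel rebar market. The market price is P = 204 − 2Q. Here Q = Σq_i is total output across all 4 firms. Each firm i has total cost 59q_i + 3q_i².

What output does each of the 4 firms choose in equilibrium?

A representative firm's profit is π_i = q_i(204 − 2Q) − 59q_i − 3q_i², with Q = q_i + Σ_{j≠i} q_j.
First-order condition: 145 − 10q_i − 2Σ_{j≠i} q_j = 0.
With identical firms, set every q_j = q: then 145 − 10q − 6q = 0, i.e. q = 145/16 = 9.0625.

9.0625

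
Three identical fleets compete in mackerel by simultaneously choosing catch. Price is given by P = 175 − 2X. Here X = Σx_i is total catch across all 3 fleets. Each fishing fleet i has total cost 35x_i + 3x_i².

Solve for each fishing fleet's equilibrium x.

A representative fishing fleet's profit is π_i = x_i(175 − 2X) − 35x_i − 3x_i², with X = x_i + Σ_{j≠i} x_j.
First-order condition: 140 − 10x_i − 2Σ_{j≠i} x_j = 0.
In a symmetric equilibrium every fishing fleet chooses the same x, so Σ_{j≠i} x_j = 2x. The condition becomes 140 − 14x = 0, giving x = 140/14 = 10.

10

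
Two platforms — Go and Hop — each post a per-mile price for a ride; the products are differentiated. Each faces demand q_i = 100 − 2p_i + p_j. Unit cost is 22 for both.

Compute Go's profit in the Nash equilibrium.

Go's profit: π = (p_{Go} − 22)(100 − 2p_{Go} + p_{Hop}).
∂π/∂p_{Go} = 144 − 4p_{Go} + p_{Hop} = 0 ⇒ p_{Go} = 36 + 0.25p_{Hop}.
Setting p_{Go} = p_{Hop} in the reaction function: p_{Go} = 36 + 0.25p_{Go}, so p_{Go} = 36 / 0.75 = 48.
q_{Go} = 100 − 2·48 + 48 = 52.
Profit = (48 − 22)·52 = 1352.

1352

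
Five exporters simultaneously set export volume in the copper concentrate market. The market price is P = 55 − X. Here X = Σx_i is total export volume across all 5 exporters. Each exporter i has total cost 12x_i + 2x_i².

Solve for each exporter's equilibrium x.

A representative exporter's profit is π_i = x_i(55 − X) − 12x_i − 2x_i², with X = x_i + Σ_{j≠i} x_j.
First-order condition: 43 − 6x_i − Σ_{j≠i} x_j = 0.
In a symmetric equilibrium every exporter chooses the same x, so Σ_{j≠i} x_j = 4x. The condition becomes 43 − 10x = 0, giving x = 43/10 = 4.3.

4.3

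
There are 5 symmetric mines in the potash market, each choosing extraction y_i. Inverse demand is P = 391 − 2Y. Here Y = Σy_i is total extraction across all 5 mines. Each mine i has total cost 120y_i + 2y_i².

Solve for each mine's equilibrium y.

16.9375

A representative mine's profit is π_i = y_i(391 − 2Y) − 120y_i − 2y_i², with Y = y_i + Σ_{j≠i} y_j.
First-order condition: 271 − 8y_i − 2Σ_{j≠i} y_j = 0.
With identical mines, set every y_j = y: then 271 − 8y − 8y = 0, i.e. y = 271/16 = 16.9375.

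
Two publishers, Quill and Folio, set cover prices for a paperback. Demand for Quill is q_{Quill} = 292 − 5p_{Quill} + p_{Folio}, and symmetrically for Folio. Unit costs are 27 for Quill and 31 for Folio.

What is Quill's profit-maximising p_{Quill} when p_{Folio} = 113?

54

Quill's profit: π = (p_{Quill} − 27)(292 − 5p_{Quill} + p_{Folio}).
∂π/∂p_{Quill} = 427 − 10p_{Quill} + p_{Folio} = 0 ⇒ p_{Quill} = 42.7 + 0.1p_{Folio}.
At p_{Folio} = 113: p_{Quill} = 42.7 + 0.1·113 = 54.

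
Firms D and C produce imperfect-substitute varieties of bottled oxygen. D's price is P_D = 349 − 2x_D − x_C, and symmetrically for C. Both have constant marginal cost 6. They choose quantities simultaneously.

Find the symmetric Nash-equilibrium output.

Firm D's profit: π = x_D(349 − 2x_D − x_C) − 6x_D.
∂π/∂x_D = 343 − 4x_D − x_C = 0 ⇒ x_D = 85.75 − 0.25x_C.
By symmetry x_C = x_D; substituting into the reaction function, 1.25x_D = 85.75 and x_D = 68.6.

68.6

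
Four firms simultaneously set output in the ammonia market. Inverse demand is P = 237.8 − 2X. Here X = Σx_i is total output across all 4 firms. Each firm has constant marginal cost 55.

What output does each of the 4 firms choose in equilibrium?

18.28

A representative firm's profit is π_i = x_i(237.8 − 2X) − 55x_i, with X = x_i + Σ_{j≠i} x_j.
First-order condition: 182.8 − 4x_i − 2Σ_{j≠i} x_j = 0.
In a symmetric equilibrium every firm chooses the same x, so Σ_{j≠i} x_j = 3x. The condition becomes 182.8 − 10x = 0, giving x = 182.8/10 = 18.28.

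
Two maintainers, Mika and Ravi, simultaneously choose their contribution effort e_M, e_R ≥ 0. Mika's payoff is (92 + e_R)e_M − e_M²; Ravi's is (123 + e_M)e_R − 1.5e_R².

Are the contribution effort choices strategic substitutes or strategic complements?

Expanding Mika's payoff: 92e_M + e_Re_M − e_M².
∂π/∂e_M = 92 + e_R − 2e_M = 0, so e_M = 46 + 0.5e_R.
The best-response slope de_M/de_R = 0.5 > 0: the reaction function is upward-sloping, so the choices are strategic complements.

strategic complements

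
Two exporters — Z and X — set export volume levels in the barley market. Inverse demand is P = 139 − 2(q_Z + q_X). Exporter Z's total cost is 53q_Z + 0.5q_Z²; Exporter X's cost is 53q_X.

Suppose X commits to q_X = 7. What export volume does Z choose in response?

14.4

Exporter Z's profit: π = q_Z(139 − 2(q_Z + q_X)) − 53q_Z − 0.5q_Z².
∂π/∂q_Z = 86 − 5q_Z − 2q_X = 0, so q_Z = 17.2 − 0.4q_X.
At q_X = 7: q_Z = 17.2 − 0.4·7 = 14.4.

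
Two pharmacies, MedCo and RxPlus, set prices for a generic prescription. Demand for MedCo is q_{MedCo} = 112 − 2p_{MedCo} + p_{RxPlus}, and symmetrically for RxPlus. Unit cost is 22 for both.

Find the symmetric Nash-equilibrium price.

52

MedCo's profit: π = (p_{MedCo} − 22)(112 − 2p_{MedCo} + p_{RxPlus}).
∂π/∂p_{MedCo} = 156 − 4p_{MedCo} + p_{RxPlus} = 0 ⇒ p_{MedCo} = 39 + 0.25p_{RxPlus}.
By symmetry p_{RxPlus} = p_{MedCo}; substituting into the reaction function, 0.75p_{MedCo} = 39 and p_{MedCo} = 52.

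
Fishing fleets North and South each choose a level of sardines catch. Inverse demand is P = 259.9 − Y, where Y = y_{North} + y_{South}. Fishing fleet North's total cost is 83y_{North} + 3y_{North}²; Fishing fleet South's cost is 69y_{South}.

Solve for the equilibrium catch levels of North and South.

10.86, 90.02

Fishing fleet North's profit: π = y_{North}(259.9 − (y_{North} + y_{South})) − 83y_{North} − 3y_{North}².
∂π/∂y_{North} = 176.9 − 8y_{North} − y_{South} = 0, so y_{North} = 22.1125 − 0.125y_{South}.
For South: ∂π/∂y_{South} = 190.9 − 2y_{South} − y_{North} = 0 ⇒ y_{South} = 95.45 − 0.5y_{North}.
Substituting the second reaction function into the first: y_{North} = 22.1125 − 0.125(95.45 − 0.5y_{North}), which gives 0.9375y_{North} = 1629/160 ⇒ y_{North} = 10.86.
Then y_{South} = 95.45 − 0.5·10.86 = 90.02.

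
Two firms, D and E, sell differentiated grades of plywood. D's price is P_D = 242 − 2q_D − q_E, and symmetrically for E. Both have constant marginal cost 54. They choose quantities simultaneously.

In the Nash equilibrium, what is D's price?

129.2

Firm D's profit: π = q_D(242 − 2q_D − q_E) − 54q_D.
∂π/∂q_D = 188 − 4q_D − q_E = 0 ⇒ q_D = 47 − 0.25q_E.
By symmetry q_E = q_D; substituting into the reaction function, 1.25q_D = 47 and q_D = 37.6.
P_D = 242 − 2·37.6 − 37.6 = 129.2.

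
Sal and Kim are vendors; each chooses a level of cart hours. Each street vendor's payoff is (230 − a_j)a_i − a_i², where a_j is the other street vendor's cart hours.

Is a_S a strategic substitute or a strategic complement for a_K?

strategic substitutes

Sal's payoff is (230 − a_K)a_S − a_S².
∂π/∂a_S = 230 − a_K − 2a_S = 0, so a_S = 115 − 0.5a_K.
The best-response slope da_S/da_K = −0.5 < 0: the reaction function is downward-sloping, so the choices are strategic substitutes.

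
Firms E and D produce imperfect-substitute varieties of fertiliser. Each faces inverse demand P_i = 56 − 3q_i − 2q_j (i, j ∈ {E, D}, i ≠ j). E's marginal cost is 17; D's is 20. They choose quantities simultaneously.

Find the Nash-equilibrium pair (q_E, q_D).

5.0625, 4.3125

Firm E's profit: π = q_E(56 − 3q_E − 2q_D) − 17q_E.
∂π/∂q_E = 39 − 6q_E − 2q_D = 0 ⇒ q_E = 6.5 − (1/3)q_D.
Similarly q_D = 6 − (1/3)q_E.
Solving the two reaction functions simultaneously: (1 − (−1/3)(−1/3))q_E = 6.5 − (1/3)·6, so (8/9)q_E = 4.5 and q_E = 5.0625.
Then q_D = 6 − (1/3)·5.0625 = 4.3125.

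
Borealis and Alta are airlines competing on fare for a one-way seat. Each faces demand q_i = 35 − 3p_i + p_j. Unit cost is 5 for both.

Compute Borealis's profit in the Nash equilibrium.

75

Borealis's profit: π = (p_{Borealis} − 5)(35 − 3p_{Borealis} + p_{Alta}).
∂π/∂p_{Borealis} = 50 − 6p_{Borealis} + p_{Alta} = 0 ⇒ p_{Borealis} = 25/3 + (1/6)p_{Alta}.
The game is symmetric, so in equilibrium p_{Alta} = p_{Borealis}: the reaction function gives (5/6)p_{Borealis} = 25/3, hence p_{Borealis} = 10.
q_{Borealis} = 35 − 3·10 + 10 = 15.
Profit = (10 − 5)·15 = 75.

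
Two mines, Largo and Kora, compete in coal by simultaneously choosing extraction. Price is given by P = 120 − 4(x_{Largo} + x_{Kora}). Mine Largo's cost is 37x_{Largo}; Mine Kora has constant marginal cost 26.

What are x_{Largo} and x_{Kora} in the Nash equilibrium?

Mine Largo's profit: π = x_{Largo}(120 − 4(x_{Largo} + x_{Kora})) − 37x_{Largo}.
∂π/∂x_{Largo} = 83 − 8x_{Largo} − 4x_{Kora} = 0, so x_{Largo} = 10.375 − 0.5x_{Kora}.
By the same steps for Kora: x_{Kora} = 11.75 − 0.5x_{Largo}.
Plugging x_{Kora} into Largo's best response: x_{Largo} = 10.375 − 0.5(11.75 − 0.5x_{Largo}) ⇒ 0.75x_{Largo} = 4.5, so x_{Largo} = 6.
Then x_{Kora} = 11.75 − 0.5·6 = 8.75.

6, 8.75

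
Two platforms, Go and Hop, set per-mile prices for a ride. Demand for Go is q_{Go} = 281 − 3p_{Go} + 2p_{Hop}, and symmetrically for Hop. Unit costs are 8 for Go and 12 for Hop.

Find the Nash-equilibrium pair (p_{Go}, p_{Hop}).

Go's profit: π = (p_{Go} − 8)(281 − 3p_{Go} + 2p_{Hop}).
∂π/∂p_{Go} = 305 − 6p_{Go} + 2p_{Hop} = 0 ⇒ p_{Go} = 305/6 + (1/3)p_{Hop}.
Similarly p_{Hop} = 317/6 + (1/3)p_{Go}.
Plugging p_{Hop} into Go's best response: p_{Go} = 305/6 + (1/3)(317/6 + (1/3)p_{Go}) ⇒ (8/9)p_{Go} = 616/9, so p_{Go} = 77.
Then p_{Hop} = 317/6 + (1/3)·77 = 78.5.

77, 78.5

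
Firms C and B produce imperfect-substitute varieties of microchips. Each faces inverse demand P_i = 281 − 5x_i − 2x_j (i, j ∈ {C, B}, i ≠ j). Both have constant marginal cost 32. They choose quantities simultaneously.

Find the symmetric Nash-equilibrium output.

20.75

Firm C's profit: π = x_C(281 − 5x_C − 2x_B) − 32x_C.
∂π/∂x_C = 249 − 10x_C − 2x_B = 0 ⇒ x_C = 24.9 − 0.2x_B.
Setting x_C = x_B in the reaction function: x_C = 24.9 − 0.2x_C, so x_C = 24.9 / 1.2 = 20.75.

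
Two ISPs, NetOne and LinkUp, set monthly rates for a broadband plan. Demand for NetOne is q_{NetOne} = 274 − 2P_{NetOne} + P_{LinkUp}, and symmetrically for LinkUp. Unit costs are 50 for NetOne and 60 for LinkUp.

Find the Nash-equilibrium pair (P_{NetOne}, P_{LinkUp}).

126, 130

NetOne's profit: π = (P_{NetOne} − 50)(274 − 2P_{NetOne} + P_{LinkUp}).
∂π/∂P_{NetOne} = 374 − 4P_{NetOne} + P_{LinkUp} = 0 ⇒ P_{NetOne} = 93.5 + 0.25P_{LinkUp}.
Similarly P_{LinkUp} = 98.5 + 0.25P_{NetOne}.
Substituting the second reaction function into the first: P_{NetOne} = 93.5 + 0.25(98.5 + 0.25P_{NetOne}), which gives 0.9375P_{NetOne} = 118.125 ⇒ P_{NetOne} = 126.
Then P_{LinkUp} = 98.5 + 0.25·126 = 130.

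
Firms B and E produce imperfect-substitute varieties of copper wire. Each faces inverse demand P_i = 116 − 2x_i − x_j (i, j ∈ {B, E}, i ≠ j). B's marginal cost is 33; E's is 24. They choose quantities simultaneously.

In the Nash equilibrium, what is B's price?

Firm B's profit: π = x_B(116 − 2x_B − x_E) − 33x_B.
∂π/∂x_B = 83 − 4x_B − x_E = 0 ⇒ x_B = 20.75 − 0.25x_E.
Similarly x_E = 23 − 0.25x_B.
Substituting the second reaction function into the first: x_B = 20.75 − 0.25(23 − 0.25x_B), which gives 0.9375x_B = 15 ⇒ x_B = 16.
Then x_E = 23 − 0.25·16 = 19.
P_B = 116 − 2·16 − 19 = 65.

65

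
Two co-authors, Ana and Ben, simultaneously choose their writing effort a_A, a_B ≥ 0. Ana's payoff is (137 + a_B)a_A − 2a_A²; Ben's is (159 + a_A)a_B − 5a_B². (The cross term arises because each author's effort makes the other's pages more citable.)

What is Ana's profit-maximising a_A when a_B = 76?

53.25

Expanding Ana's payoff: 137a_A + a_Ba_A − 2a_A².
∂π/∂a_A = 137 + a_B − 4a_A = 0, so a_A = 34.25 + 0.25a_B.
At a_B = 76: a_A = 34.25 + 0.25·76 = 53.25.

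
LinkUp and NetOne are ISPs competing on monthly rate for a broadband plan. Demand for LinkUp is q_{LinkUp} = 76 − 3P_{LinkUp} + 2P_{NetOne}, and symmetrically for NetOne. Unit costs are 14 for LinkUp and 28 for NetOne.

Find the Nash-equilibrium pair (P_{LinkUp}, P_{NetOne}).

LinkUp's profit: π = (P_{LinkUp} − 14)(76 − 3P_{LinkUp} + 2P_{NetOne}).
∂π/∂P_{LinkUp} = 118 − 6P_{LinkUp} + 2P_{NetOne} = 0 ⇒ P_{LinkUp} = 59/3 + (1/3)P_{NetOne}.
Similarly P_{NetOne} = 80/3 + (1/3)P_{LinkUp}.
Plugging P_{NetOne} into LinkUp's best response: P_{LinkUp} = 59/3 + (1/3)(80/3 + (1/3)P_{LinkUp}) ⇒ (8/9)P_{LinkUp} = 257/9, so P_{LinkUp} = 32.125.
Then P_{NetOne} = 80/3 + (1/3)·32.125 = 37.375.

32.125, 37.375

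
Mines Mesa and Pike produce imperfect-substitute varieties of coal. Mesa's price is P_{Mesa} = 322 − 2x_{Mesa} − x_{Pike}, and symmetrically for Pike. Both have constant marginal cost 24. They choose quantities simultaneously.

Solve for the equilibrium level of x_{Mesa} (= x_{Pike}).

Mine Mesa's profit: π = x_{Mesa}(322 − 2x_{Mesa} − x_{Pike}) − 24x_{Mesa}.
∂π/∂x_{Mesa} = 298 − 4x_{Mesa} − x_{Pike} = 0 ⇒ x_{Mesa} = 74.5 − 0.25x_{Pike}.
Setting x_{Mesa} = x_{Pike} in the reaction function: x_{Mesa} = 74.5 − 0.25x_{Mesa}, so x_{Mesa} = 74.5 / 1.25 = 59.6.

59.6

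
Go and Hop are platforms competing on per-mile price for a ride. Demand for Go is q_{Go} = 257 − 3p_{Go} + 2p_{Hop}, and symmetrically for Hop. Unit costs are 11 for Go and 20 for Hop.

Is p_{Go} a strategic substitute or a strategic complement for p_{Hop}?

strategic complements

Go's profit: π = (p_{Go} − 11)(257 − 3p_{Go} + 2p_{Hop}).
∂π/∂p_{Go} = 290 − 6p_{Go} + 2p_{Hop} = 0 ⇒ p_{Go} = 145/3 + (1/3)p_{Hop}.
The best-response slope dp_{Go}/dp_{Hop} = 1/3 > 0: the reaction function is upward-sloping, so the choices are strategic complements.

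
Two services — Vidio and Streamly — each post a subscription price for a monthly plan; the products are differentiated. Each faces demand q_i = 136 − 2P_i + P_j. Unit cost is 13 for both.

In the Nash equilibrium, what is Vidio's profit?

3362

Vidio's profit: π = (P_{Vidio} − 13)(136 − 2P_{Vidio} + P_{Streamly}).
∂π/∂P_{Vidio} = 162 − 4P_{Vidio} + P_{Streamly} = 0 ⇒ P_{Vidio} = 40.5 + 0.25P_{Streamly}.
By symmetry P_{Streamly} = P_{Vidio}; substituting into the reaction function, 0.75P_{Vidio} = 40.5 and P_{Vidio} = 54.
q_{Vidio} = 136 − 2·54 + 54 = 82.
Profit = (54 − 13)·82 = 3362.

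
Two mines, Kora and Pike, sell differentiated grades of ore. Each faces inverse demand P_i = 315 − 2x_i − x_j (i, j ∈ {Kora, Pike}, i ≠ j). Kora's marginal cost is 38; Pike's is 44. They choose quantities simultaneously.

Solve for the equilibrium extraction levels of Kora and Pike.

Mine Kora's profit: π = x_{Kora}(315 − 2x_{Kora} − x_{Pike}) − 38x_{Kora}.
∂π/∂x_{Kora} = 277 − 4x_{Kora} − x_{Pike} = 0 ⇒ x_{Kora} = 69.25 − 0.25x_{Pike}.
Similarly x_{Pike} = 67.75 − 0.25x_{Kora}.
Substituting the second reaction function into the first: x_{Kora} = 69.25 − 0.25(67.75 − 0.25x_{Kora}), which gives 0.9375x_{Kora} = 52.3125 ⇒ x_{Kora} = 55.8.
Then x_{Pike} = 67.75 − 0.25·55.8 = 53.8.

55.8, 53.8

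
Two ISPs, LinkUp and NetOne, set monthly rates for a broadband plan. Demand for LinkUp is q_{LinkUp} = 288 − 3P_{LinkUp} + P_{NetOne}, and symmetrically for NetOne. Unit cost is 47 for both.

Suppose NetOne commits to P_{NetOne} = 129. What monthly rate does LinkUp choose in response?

LinkUp's profit: π = (P_{LinkUp} − 47)(288 − 3P_{LinkUp} + P_{NetOne}).
∂π/∂P_{LinkUp} = 429 − 6P_{LinkUp} + P_{NetOne} = 0 ⇒ P_{LinkUp} = 71.5 + (1/6)P_{NetOne}.
At P_{NetOne} = 129: P_{LinkUp} = 71.5 + (1/6)·129 = 93.

93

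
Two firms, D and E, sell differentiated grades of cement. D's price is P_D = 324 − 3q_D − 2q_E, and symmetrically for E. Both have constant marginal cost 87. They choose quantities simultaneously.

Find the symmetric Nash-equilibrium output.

Firm D's profit: π = q_D(324 − 3q_D − 2q_E) − 87q_D.
∂π/∂q_D = 237 − 6q_D − 2q_E = 0 ⇒ q_D = 39.5 − (1/3)q_E.
The game is symmetric, so in equilibrium q_E = q_D: the reaction function gives (4/3)q_D = 39.5, hence q_D = 29.625.

29.625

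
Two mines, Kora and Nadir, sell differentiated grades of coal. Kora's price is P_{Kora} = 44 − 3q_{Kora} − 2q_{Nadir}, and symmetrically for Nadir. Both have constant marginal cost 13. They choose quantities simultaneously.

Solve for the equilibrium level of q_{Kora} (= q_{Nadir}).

Mine Kora's profit: π = q_{Kora}(44 − 3q_{Kora} − 2q_{Nadir}) − 13q_{Kora}.
∂π/∂q_{Kora} = 31 − 6q_{Kora} − 2q_{Nadir} = 0 ⇒ q_{Kora} = 31/6 − (1/3)q_{Nadir}.
Setting q_{Kora} = q_{Nadir} in the reaction function: q_{Kora} = 31/6 − (1/3)q_{Kora}, so q_{Kora} = (31/6) / (4/3) = 3.875.

3.875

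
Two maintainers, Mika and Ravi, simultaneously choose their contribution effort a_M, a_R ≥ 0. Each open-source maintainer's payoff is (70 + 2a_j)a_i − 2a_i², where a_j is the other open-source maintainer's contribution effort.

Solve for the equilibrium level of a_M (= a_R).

35

Mika's payoff is (70 + 2a_R)a_M − 2a_M².
∂π/∂a_M = 70 + 2a_R − 4a_M = 0, so a_M = 17.5 + 0.5a_R.
Setting a_M = a_R in the reaction function: a_M = 17.5 + 0.5a_M, so a_M = 17.5 / 0.5 = 35.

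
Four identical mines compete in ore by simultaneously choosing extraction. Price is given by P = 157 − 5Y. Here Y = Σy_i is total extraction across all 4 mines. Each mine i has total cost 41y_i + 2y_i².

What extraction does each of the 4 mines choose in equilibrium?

4

A representative mine's profit is π_i = y_i(157 − 5Y) − 41y_i − 2y_i², with Y = y_i + Σ_{j≠i} y_j.
First-order condition: 116 − 14y_i − 5Σ_{j≠i} y_j = 0.
With identical mines, set every y_j = y: then 116 − 14y − 15y = 0, i.e. y = 116/29 = 4.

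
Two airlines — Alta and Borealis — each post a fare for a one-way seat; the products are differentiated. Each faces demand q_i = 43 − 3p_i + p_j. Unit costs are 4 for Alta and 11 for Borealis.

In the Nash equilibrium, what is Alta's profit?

Alta's profit: π = (p_{Alta} − 4)(43 − 3p_{Alta} + p_{Borealis}).
∂π/∂p_{Alta} = 55 − 6p_{Alta} + p_{Borealis} = 0 ⇒ p_{Alta} = 55/6 + (1/6)p_{Borealis}.
Similarly p_{Borealis} = 38/3 + (1/6)p_{Alta}.
Substituting the second reaction function into the first: p_{Alta} = 55/6 + (1/6)(38/3 + (1/6)p_{Alta}), which gives (35/36)p_{Alta} = 203/18 ⇒ p_{Alta} = 11.6.
Then p_{Borealis} = 38/3 + (1/6)·11.6 = 14.6.
q_{Alta} = 43 − 3·11.6 + 14.6 = 22.8.
Profit = (11.6 − 4)·22.8 = 173.28.

173.28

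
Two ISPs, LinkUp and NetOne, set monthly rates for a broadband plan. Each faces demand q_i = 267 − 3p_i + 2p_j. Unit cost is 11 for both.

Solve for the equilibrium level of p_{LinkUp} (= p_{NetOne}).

LinkUp's profit: π = (p_{LinkUp} − 11)(267 − 3p_{LinkUp} + 2p_{NetOne}).
∂π/∂p_{LinkUp} = 300 − 6p_{LinkUp} + 2p_{NetOne} = 0 ⇒ p_{LinkUp} = 50 + (1/3)p_{NetOne}.
By symmetry p_{NetOne} = p_{LinkUp}; substituting into the reaction function, (2/3)p_{LinkUp} = 50 and p_{LinkUp} = 75.

75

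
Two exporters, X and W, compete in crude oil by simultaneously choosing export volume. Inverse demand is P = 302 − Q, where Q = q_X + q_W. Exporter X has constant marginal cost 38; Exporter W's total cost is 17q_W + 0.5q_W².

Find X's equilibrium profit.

Exporter X's profit: π = q_X(302 − (q_X + q_W)) − 38q_X.
∂π/∂q_X = 264 − 2q_X − q_W = 0, so q_X = 132 − 0.5q_W.
For W: ∂π/∂q_W = 285 − 3q_W − q_X = 0 ⇒ q_W = 95 − (1/3)q_X.
Solving the two reaction functions simultaneously: (1 − (−0.5)(−1/3))q_X = 132 − 0.5·95, so (5/6)q_X = 84.5 and q_X = 101.4.
Then q_W = 95 − (1/3)·101.4 = 61.2.
Price P = 302 − 162.6 = 139.4.
X's profit: (139.4 − 38)·101.4 = 10281.96.

10281.96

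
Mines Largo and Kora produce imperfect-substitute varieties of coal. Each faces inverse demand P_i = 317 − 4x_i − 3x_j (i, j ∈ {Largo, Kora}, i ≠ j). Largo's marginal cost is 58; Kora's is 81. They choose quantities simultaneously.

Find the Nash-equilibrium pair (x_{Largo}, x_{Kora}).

24.8, 20.2

Mine Largo's profit: π = x_{Largo}(317 − 4x_{Largo} − 3x_{Kora}) − 58x_{Largo}.
∂π/∂x_{Largo} = 259 − 8x_{Largo} − 3x_{Kora} = 0 ⇒ x_{Largo} = 32.375 − 0.375x_{Kora}.
Similarly x_{Kora} = 29.5 − 0.375x_{Largo}.
Solving the two reaction functions simultaneously: (1 − (−0.375)(−0.375))x_{Largo} = 32.375 − 0.375·29.5, so (55/64)x_{Largo} = 21.3125 and x_{Largo} = 24.8.
Then x_{Kora} = 29.5 − 0.375·24.8 = 20.2.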